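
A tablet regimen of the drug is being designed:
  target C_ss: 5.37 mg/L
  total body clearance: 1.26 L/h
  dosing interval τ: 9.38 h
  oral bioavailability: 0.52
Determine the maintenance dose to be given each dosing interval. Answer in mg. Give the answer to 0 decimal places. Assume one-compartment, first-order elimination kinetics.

122 mg

At steady state, F × (Dose/τ) = Css × CL.
Dose = Css × CL × τ / F = 5.37 × 1.260 × 9.38 / 0.52 = 122.1 mg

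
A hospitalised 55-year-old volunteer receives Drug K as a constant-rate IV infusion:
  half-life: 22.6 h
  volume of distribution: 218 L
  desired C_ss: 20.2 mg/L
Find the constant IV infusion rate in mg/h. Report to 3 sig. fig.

k = ln2 / t½ = 0.693147 / 22.6 = 0.03067 h⁻¹
CL = k × Vd = 0.03067 × 218 = 6.686 L/h
At steady state, infusion rate R₀ = Css × CL = 20.2 × 6.686 = 135.1 mg/h

135 mg/h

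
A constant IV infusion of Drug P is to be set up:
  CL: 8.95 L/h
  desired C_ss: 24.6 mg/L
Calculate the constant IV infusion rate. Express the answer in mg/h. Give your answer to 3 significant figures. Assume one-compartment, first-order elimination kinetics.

At steady state, infusion rate R₀ = Css × CL = 24.6 × 8.950 = 220.2 mg/h

220 mg/h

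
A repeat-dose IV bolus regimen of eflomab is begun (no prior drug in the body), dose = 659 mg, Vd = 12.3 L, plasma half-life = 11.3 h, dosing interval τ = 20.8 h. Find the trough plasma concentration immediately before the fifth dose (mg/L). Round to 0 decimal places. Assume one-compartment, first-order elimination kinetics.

21 mg/L

C₀ per dose = Dose / Vd = 659 / 12.3 = 53.58 mg/L
k = ln2 / t½ = 0.693147 / 11.3 = 0.06134 h⁻¹
Fraction remaining after one interval: r = e^(−kτ) = e^(−0.06134 × 20.8) = 0.2792
Before dose 5, 4 doses have been given (aged 1τ, 2τ, 3τ, 4τ).
C_trough = C₀ × (r + r² + … + r^4) = C₀ × r(1−r^4)/(1−r)
        = 53.58 × 0.2792 × (1 − 0.006077) / (1 − 0.2792) = 20.63 mg/L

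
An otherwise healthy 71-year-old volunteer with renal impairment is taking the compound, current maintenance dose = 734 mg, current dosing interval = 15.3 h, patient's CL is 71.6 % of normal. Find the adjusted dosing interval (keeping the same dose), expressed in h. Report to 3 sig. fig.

To keep the same average steady-state level, dosing rate must scale with clearance.
CL ratio = 71.6 / 100 = 0.7160
New interval (same dose) = 15.3 / 0.7160 = 21.37 h

21.4 h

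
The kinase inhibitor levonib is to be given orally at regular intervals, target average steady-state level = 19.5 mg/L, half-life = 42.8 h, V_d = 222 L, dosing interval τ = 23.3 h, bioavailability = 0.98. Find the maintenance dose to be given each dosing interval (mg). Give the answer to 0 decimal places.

1667 mg

k = ln2 / t½ = 0.693147 / 42.8 = 0.01620 h⁻¹
CL = k × Vd = 0.01620 × 222 = 3.596 L/h
At steady state, F × (Dose/τ) = Css × CL.
Dose = Css × CL × τ / F = 19.5 × 3.596 × 23.3 / 0.98 = 1667 mg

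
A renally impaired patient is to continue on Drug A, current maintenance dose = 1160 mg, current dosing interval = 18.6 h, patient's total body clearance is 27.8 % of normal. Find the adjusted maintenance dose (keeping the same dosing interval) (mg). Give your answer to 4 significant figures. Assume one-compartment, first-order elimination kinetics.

To keep the same average steady-state level, dosing rate must scale with clearance.
CL ratio = 27.8 / 100 = 0.2780
New dose (same interval) = 1160 × 0.2780 = 322.5 mg

322.5 mg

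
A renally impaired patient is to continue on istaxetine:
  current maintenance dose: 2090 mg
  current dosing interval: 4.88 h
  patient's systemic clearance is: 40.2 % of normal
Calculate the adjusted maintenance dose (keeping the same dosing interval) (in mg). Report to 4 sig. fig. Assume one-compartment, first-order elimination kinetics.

To keep the same average steady-state level, dosing rate must scale with clearance.
CL ratio = 40.2 / 100 = 0.4020
New dose (same interval) = 2090 × 0.4020 = 840.2 mg

840.2 mg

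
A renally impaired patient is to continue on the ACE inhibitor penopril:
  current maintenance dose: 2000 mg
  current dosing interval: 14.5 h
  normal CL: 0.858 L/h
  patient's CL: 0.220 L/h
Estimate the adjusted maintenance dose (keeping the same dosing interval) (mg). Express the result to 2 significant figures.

510 mg

To keep the same average steady-state level, dosing rate must scale with clearance.
CL ratio = 0.220 / 0.858 = 0.2564
New dose (same interval) = 2000 × 0.2564 = 512.8 mg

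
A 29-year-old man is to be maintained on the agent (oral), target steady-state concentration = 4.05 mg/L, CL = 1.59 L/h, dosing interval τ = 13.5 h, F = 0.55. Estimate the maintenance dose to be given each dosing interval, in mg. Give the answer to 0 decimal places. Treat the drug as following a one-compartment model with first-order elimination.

158 mg

At steady state, F × (Dose/τ) = Css × CL.
Dose = Css × CL × τ / F = 4.05 × 1.590 × 13.5 / 0.55 = 158.1 mg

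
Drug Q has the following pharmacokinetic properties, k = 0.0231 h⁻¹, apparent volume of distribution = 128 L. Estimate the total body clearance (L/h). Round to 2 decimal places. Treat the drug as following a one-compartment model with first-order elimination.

CL = k × Vd = 0.0231 × 128 = 2.957 L/h

2.96 L/h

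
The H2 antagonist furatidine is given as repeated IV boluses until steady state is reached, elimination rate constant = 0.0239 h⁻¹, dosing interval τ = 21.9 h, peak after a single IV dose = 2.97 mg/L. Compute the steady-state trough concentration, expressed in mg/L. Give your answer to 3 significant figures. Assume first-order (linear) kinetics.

e^(−kτ) = e^(−0.02390 × 21.9) = 0.5925
Accumulation ratio R = 1 / (1 − e^(−kτ)) = 1 / (1 − 0.5925) = 2.454
Steady-state trough = C₀ × R × e^(−kτ) = 2.97 × 2.454 × 0.5925 = 4.318 mg/L

4.32 mg/L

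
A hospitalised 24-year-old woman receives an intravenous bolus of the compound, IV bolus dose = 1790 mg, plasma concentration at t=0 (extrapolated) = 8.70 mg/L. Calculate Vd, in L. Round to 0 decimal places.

Vd = Dose / C₀ = 1790 / 8.70 = 205.7 L

206 L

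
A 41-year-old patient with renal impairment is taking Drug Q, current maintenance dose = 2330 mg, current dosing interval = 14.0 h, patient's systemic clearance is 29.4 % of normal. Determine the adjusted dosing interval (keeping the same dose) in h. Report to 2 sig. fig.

48 h

To keep the same average steady-state level, dosing rate must scale with clearance.
CL ratio = 29.4 / 100 = 0.2940
New interval (same dose) = 14.0 / 0.2940 = 47.62 h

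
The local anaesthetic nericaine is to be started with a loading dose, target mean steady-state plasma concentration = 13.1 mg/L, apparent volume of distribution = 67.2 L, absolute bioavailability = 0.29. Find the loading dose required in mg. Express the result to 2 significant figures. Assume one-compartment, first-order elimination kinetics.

LD = Css × Vd / F = 13.1 × 67.2 / 0.29 = 3036 mg

3000 mg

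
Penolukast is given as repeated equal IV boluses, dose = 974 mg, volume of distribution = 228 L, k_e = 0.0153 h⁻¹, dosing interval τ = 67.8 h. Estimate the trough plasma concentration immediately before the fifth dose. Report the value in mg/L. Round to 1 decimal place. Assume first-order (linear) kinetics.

2.3 mg/L

C₀ per dose = Dose / Vd = 974 / 228 = 4.272 mg/L
Fraction remaining after one interval: r = e^(−kτ) = e^(−0.01530 × 67.8) = 0.3544
Before dose 5, 4 doses have been given (aged 1τ, 2τ, 3τ, 4τ).
C_trough = C₀ × (r + r² + … + r^4) = C₀ × r(1−r^4)/(1−r)
        = 4.272 × 0.3544 × (1 − 0.01578) / (1 − 0.3544) = 2.308 mg/L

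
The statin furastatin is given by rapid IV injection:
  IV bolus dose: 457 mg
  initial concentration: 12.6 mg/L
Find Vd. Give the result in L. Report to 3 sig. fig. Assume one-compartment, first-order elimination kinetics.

Vd = Dose / C₀ = 457.0 / 12.6 = 36.27 L

36.3 L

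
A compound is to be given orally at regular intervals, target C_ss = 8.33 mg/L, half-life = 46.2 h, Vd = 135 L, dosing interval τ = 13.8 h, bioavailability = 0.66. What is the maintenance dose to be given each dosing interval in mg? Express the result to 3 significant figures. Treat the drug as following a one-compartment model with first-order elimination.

k = ln2 / t½ = 0.693147 / 46.2 = 0.01500 h⁻¹
CL = k × Vd = 0.01500 × 135 = 2.025 L/h
At steady state, F × (Dose/τ) = Css × CL.
Dose = Css × CL × τ / F = 8.33 × 2.025 × 13.8 / 0.66 = 352.7 mg

353 mg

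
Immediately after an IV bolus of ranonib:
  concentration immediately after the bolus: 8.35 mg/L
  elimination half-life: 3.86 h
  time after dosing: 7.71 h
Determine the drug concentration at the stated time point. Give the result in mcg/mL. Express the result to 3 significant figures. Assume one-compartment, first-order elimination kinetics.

k = ln2 / t½ = 0.693147 / 3.86 = 0.1796 h⁻¹
C = C₀ · e^(−k·t) = 8.350 × e^(−0.1796 × 7.71)
  = 8.350 × 0.2504 = 2.091 mg/L
(2.091 mg/L = 2.091 mcg/mL)

2.09 mcg/mL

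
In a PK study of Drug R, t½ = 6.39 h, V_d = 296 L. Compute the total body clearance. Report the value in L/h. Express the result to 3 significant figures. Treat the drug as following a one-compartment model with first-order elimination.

32.1 L/h

k = ln2 / t½ = 0.693147 / 6.39 = 0.1085 h⁻¹
CL = k × Vd = 0.1085 × 296 = 32.12 L/h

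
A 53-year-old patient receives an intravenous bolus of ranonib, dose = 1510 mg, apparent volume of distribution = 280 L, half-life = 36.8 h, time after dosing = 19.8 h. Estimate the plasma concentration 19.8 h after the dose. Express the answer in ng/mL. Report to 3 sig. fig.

C₀ = Dose / Vd = 1510 / 280 = 5.393 mg/L
k = ln2 / t½ = 0.693147 / 36.8 = 0.01884 h⁻¹
C = C₀ · e^(−k·t) = 5.393 × e^(−0.01884 × 19.8)
  = 5.393 × 0.6886 = 3.714 mg/L
Convert: 3.714 mg/L × 1000 = 3714 ng/mL

3710 ng/mL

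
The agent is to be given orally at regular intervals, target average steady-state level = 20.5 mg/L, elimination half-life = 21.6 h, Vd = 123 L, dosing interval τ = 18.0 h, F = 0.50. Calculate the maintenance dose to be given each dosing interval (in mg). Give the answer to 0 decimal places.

2913 mg

k = ln2 / t½ = 0.693147 / 21.6 = 0.03209 h⁻¹
CL = k × Vd = 0.03209 × 123 = 3.947 L/h
At steady state, F × (Dose/τ) = Css × CL.
Dose = Css × CL × τ / F = 20.5 × 3.947 × 18.0 / 0.50 = 2913 mg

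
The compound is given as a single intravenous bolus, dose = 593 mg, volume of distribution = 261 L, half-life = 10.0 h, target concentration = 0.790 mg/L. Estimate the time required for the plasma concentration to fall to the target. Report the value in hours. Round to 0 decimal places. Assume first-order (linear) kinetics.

C₀ = Dose / Vd = 593.0 / 261 = 2.272 mg/L
k = ln2 / t½ = 0.693147 / 10.0 = 0.06931 h⁻¹
t = ln(C₀ / C) / k = ln(2.272 / 0.790) / 0.06931
  = ln(2.876) / 0.06931 = 1.056 / 0.06931 = 15.24 h

15 h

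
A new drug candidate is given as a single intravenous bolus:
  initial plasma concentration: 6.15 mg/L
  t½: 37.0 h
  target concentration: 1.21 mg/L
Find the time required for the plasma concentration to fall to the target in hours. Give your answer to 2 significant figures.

k = ln2 / t½ = 0.693147 / 37.0 = 0.01873 h⁻¹
t = ln(C₀ / C) / k = ln(6.150 / 1.21) / 0.01873
  = ln(5.083) / 0.01873 = 1.626 / 0.01873 = 86.81 h

87 h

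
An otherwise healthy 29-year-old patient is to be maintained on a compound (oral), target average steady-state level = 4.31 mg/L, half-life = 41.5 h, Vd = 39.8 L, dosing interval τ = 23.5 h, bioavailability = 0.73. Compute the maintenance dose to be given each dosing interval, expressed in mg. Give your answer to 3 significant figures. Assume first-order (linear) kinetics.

92.2 mg

k = ln2 / t½ = 0.693147 / 41.5 = 0.01670 h⁻¹
CL = k × Vd = 0.01670 × 39.8 = 0.6647 L/h
At steady state, F × (Dose/τ) = Css × CL.
Dose = Css × CL × τ / F = 4.31 × 0.6647 × 23.5 / 0.73 = 92.22 mg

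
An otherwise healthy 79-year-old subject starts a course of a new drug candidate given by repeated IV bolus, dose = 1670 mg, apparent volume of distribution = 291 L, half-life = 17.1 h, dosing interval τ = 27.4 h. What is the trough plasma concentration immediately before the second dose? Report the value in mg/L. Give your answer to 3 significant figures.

C₀ per dose = Dose / Vd = 1670 / 291 = 5.739 mg/L
k = ln2 / t½ = 0.693147 / 17.1 = 0.04053 h⁻¹
Fraction remaining after one interval: r = e^(−kτ) = e^(−0.04053 × 27.4) = 0.3294
Before dose 2, 1 dose has been given (aged 1τ).
C_trough = C₀ × r = 5.739 × 0.3294 = 1.890 mg/L

1.89 mg/L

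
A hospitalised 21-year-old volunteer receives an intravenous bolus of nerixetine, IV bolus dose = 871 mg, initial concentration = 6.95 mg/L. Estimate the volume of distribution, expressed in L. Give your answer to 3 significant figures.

125 L

Vd = Dose / C₀ = 871.0 / 6.95 = 125.3 L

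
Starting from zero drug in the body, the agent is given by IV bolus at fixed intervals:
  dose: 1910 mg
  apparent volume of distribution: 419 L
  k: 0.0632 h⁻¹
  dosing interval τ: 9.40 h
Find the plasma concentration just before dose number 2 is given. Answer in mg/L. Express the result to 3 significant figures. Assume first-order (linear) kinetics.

2.52 mg/L

C₀ per dose = Dose / Vd = 1910 / 419 = 4.558 mg/L
Fraction remaining after one interval: r = e^(−kτ) = e^(−0.06320 × 9.40) = 0.5521
Before dose 2, 1 dose has been given (aged 1τ).
C_trough = C₀ × r = 4.558 × 0.5521 = 2.516 mg/L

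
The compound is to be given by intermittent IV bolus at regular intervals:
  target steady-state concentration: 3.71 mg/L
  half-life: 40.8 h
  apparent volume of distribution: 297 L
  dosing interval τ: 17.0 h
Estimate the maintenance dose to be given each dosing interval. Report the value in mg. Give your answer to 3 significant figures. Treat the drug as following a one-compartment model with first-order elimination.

k = ln2 / t½ = 0.693147 / 40.8 = 0.01699 h⁻¹
CL = k × Vd = 0.01699 × 297 = 5.046 L/h
At steady state, Dose/τ = Css × CL.
Dose = Css × CL × τ = 3.71 × 5.046 × 17.0 = 318.3 mg

318 mg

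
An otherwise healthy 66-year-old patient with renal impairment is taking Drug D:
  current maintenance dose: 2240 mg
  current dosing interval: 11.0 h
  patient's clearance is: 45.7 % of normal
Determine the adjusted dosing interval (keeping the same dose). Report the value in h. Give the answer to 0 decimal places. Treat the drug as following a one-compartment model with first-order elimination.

24 h

To keep the same average steady-state level, dosing rate must scale with clearance.
CL ratio = 45.7 / 100 = 0.4570
New interval (same dose) = 11.0 / 0.4570 = 24.07 h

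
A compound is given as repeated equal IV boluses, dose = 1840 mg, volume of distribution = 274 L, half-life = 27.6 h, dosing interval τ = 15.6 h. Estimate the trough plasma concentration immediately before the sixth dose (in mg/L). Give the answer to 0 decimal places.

12 mg/L

C₀ per dose = Dose / Vd = 1840 / 274 = 6.715 mg/L
k = ln2 / t½ = 0.693147 / 27.6 = 0.02511 h⁻¹
Fraction remaining after one interval: r = e^(−kτ) = e^(−0.02511 × 15.6) = 0.6759
Before dose 6, 5 doses have been given (aged 1τ, 2τ, 3τ, 4τ, 5τ).
C_trough = C₀ × (r + r² + … + r^5) = C₀ × r(1−r^5)/(1−r)
        = 6.715 × 0.6759 × (1 − 0.1411) / (1 − 0.6759) = 12.03 mg/L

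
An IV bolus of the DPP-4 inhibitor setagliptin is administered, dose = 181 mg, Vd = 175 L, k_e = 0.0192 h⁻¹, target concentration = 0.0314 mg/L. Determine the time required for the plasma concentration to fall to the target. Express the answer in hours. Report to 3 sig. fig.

C₀ = Dose / Vd = 181.0 / 175 = 1.034 mg/L
t = ln(C₀ / C) / k = ln(1.034 / 0.0314) / 0.01920
  = ln(32.93) / 0.01920 = 3.494 / 0.01920 = 182.0 h

182 h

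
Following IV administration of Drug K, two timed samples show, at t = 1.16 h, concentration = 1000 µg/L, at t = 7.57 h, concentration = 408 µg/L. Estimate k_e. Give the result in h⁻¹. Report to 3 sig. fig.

k = ln(C₁/C₂) / (t₂ − t₁) = ln(1000/408) / (7.57 − 1.16)
  = 0.8965 / 6.410 = 0.1399 h⁻¹

0.140 h⁻¹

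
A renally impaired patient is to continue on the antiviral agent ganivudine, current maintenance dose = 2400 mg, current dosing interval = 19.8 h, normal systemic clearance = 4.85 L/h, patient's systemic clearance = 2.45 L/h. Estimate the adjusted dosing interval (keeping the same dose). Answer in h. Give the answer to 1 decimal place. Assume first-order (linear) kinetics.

To keep the same average steady-state level, dosing rate must scale with clearance.
CL ratio = 2.45 / 4.85 = 0.5052
New interval (same dose) = 19.8 / 0.5052 = 39.19 h

39.2 h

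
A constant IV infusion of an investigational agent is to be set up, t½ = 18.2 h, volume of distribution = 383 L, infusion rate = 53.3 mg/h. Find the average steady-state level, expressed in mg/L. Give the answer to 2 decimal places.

3.65 mg/L

k = ln2 / t½ = 0.693147 / 18.2 = 0.03809 h⁻¹
CL = k × Vd = 0.03809 × 383 = 14.59 L/h
At steady state Css = R₀ / CL = 53.3 / 14.59 = 3.653 mg/L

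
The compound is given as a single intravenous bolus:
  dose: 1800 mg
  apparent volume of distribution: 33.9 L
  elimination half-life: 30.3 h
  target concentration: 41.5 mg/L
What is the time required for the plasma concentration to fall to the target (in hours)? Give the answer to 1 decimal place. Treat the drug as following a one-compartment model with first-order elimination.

10.8 h

C₀ = Dose / Vd = 1800 / 33.9 = 53.10 mg/L
k = ln2 / t½ = 0.693147 / 30.3 = 0.02288 h⁻¹
t = ln(C₀ / C) / k = ln(53.10 / 41.5) / 0.02288
  = ln(1.280) / 0.02288 = 0.2469 / 0.02288 = 10.79 h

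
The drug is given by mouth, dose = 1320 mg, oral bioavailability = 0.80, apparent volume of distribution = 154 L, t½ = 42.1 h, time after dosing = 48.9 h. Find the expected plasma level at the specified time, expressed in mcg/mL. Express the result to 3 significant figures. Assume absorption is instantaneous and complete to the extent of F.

3.07 mcg/mL

Amount reaching circulation = F × Dose = 0.80 × 1320 = 1056 mg
C₀ = F·Dose / Vd = 1056 / 154 = 6.857 mg/L
k = ln2 / t½ = 0.693147 / 42.1 = 0.01646 h⁻¹
C = C₀ · e^(−k·t) = 6.857 × e^(−0.01646 × 48.9)
  = 6.857 × 0.4471 = 3.066 mg/L
(3.066 mg/L = 3.066 mcg/mL)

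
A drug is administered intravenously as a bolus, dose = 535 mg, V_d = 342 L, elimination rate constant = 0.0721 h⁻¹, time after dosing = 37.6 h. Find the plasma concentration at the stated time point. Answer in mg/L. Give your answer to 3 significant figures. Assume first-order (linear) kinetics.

C₀ = Dose / Vd = 535.0 / 342 = 1.564 mg/L
C = C₀ · e^(−k·t) = 1.564 × e^(−0.07210 × 37.6)
  = 1.564 × 0.06647 = 0.1040 mg/L

0.104 mg/L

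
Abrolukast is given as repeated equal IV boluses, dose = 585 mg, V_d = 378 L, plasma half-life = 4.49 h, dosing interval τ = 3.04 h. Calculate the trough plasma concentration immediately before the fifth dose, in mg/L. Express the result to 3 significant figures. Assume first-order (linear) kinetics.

2.19 mg/L

C₀ per dose = Dose / Vd = 585 / 378 = 1.548 mg/L
k = ln2 / t½ = 0.693147 / 4.49 = 0.1544 h⁻¹
Fraction remaining after one interval: r = e^(−kτ) = e^(−0.1544 × 3.04) = 0.6254
Before dose 5, 4 doses have been given (aged 1τ, 2τ, 3τ, 4τ).
C_trough = C₀ × (r + r² + … + r^4) = C₀ × r(1−r^4)/(1−r)
        = 1.548 × 0.6254 × (1 − 0.1530) / (1 − 0.6254) = 2.189 mg/L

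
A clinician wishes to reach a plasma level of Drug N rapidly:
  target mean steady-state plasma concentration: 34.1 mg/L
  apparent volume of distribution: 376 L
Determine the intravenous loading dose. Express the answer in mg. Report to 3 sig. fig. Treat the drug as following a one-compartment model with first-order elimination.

LD = Css × Vd = 34.1 × 376 = 12820 mg

12800 mg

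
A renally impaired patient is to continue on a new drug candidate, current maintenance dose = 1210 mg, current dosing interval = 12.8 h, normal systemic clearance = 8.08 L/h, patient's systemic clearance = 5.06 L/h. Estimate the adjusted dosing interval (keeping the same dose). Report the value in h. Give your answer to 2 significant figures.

20 h

To keep the same average steady-state level, dosing rate must scale with clearance.
CL ratio = 5.06 / 8.08 = 0.6262
New interval (same dose) = 12.8 / 0.6262 = 20.44 h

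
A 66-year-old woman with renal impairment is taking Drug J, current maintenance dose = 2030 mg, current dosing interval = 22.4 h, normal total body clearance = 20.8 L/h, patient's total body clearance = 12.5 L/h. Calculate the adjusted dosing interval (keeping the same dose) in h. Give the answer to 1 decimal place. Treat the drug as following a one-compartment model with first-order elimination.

37.3 h

To keep the same average steady-state level, dosing rate must scale with clearance.
CL ratio = 12.5 / 20.8 = 0.6010
New interval (same dose) = 22.4 / 0.6010 = 37.27 h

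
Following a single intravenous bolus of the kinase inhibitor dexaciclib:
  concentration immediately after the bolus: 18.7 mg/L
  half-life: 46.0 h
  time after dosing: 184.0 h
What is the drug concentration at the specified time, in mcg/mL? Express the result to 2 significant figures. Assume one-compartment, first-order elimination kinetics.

k = ln2 / t½ = 0.693147 / 46.0 = 0.01507 h⁻¹
t / t½ = 184.0 / 46.0 = 4 half-lives
C = C₀ × (1/2)^4 = 18.70 × 0.06250 = 1.169 mg/L
(1.169 mg/L = 1.169 mcg/mL)

1.2 mcg/mL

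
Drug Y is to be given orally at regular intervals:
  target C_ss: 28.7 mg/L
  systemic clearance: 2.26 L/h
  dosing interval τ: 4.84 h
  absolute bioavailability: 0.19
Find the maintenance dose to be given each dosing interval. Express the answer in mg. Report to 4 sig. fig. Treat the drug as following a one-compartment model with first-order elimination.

1652 mg

At steady state, F × (Dose/τ) = Css × CL.
Dose = Css × CL × τ / F = 28.7 × 2.260 × 4.84 / 0.19 = 1652 mg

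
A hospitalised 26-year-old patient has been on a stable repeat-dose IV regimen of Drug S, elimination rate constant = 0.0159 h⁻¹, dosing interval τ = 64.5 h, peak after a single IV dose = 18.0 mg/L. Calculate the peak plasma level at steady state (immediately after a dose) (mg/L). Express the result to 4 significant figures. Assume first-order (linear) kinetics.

28.06 mg/L

e^(−kτ) = e^(−0.01590 × 64.5) = 0.3586
Accumulation ratio R = 1 / (1 − e^(−kτ)) = 1 / (1 − 0.3586) = 1.559
Steady-state peak = C₀ × R = 18.0 × 1.559 = 28.06 mg/L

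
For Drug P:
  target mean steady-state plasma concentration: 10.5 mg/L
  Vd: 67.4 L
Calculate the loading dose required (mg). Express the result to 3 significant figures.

708 mg

LD = Css × Vd = 10.5 × 67.4 = 707.7 mg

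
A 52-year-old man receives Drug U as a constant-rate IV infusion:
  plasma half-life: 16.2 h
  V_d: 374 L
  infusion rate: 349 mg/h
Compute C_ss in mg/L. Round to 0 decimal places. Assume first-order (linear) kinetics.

k = ln2 / t½ = 0.693147 / 16.2 = 0.04279 h⁻¹
CL = k × Vd = 0.04279 × 374 = 16.00 L/h
At steady state Css = R₀ / CL = 349 / 16.00 = 21.81 mg/L

22 mg/L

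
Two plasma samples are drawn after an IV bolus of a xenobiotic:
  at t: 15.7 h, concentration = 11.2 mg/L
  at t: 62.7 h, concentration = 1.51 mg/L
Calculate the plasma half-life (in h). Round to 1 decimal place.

k = ln(C₁/C₂) / (t₂ − t₁) = ln(11.2/1.51) / (62.7 − 15.7)
  = 2.004 / 47.00 = 0.04264 h⁻¹
t½ = ln2 / k = 0.693147 / 0.04264 = 16.26 h

16.3 h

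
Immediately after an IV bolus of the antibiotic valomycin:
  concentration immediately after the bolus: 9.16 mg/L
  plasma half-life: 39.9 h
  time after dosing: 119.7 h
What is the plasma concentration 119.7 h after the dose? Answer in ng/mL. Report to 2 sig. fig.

k = ln2 / t½ = 0.693147 / 39.9 = 0.01737 h⁻¹
t / t½ = 119.7 / 39.9 = 3 half-lives
C = C₀ × (1/2)^3 = 9.160 × 0.1250 = 1.145 mg/L
Convert: 1.145 mg/L × 1000 = 1145 ng/mL

1100 ng/mL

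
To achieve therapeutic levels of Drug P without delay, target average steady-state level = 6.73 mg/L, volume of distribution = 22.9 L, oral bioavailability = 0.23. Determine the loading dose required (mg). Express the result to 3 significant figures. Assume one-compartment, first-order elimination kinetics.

670 mg

LD = Css × Vd / F = 6.73 × 22.9 / 0.23 = 670.1 mg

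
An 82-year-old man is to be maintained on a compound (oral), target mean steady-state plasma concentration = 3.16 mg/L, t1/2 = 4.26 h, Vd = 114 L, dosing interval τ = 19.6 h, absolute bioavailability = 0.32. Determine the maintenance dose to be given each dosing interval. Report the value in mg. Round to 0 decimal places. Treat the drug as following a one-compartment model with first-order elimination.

k = ln2 / t½ = 0.693147 / 4.26 = 0.1627 h⁻¹
CL = k × Vd = 0.1627 × 114 = 18.55 L/h
At steady state, F × (Dose/τ) = Css × CL.
Dose = Css × CL × τ / F = 3.16 × 18.55 × 19.6 / 0.32 = 3590 mg

3590 mg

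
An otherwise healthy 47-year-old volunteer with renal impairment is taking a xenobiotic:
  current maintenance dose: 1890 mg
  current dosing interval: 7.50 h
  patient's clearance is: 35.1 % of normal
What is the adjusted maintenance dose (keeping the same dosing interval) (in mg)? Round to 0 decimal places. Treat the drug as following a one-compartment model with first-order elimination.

663 mg

To keep the same average steady-state level, dosing rate must scale with clearance.
CL ratio = 35.1 / 100 = 0.3510
New dose (same interval) = 1890 × 0.3510 = 663.4 mg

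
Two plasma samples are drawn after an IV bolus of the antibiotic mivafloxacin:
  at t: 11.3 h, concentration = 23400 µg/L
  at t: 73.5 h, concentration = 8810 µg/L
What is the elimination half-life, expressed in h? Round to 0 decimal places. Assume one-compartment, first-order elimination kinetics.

44 h

k = ln(C₁/C₂) / (t₂ − t₁) = ln(23400/8810) / (73.5 − 11.3)
  = 0.9768 / 62.20 = 0.01570 h⁻¹
t½ = ln2 / k = 0.693147 / 0.01570 = 44.15 h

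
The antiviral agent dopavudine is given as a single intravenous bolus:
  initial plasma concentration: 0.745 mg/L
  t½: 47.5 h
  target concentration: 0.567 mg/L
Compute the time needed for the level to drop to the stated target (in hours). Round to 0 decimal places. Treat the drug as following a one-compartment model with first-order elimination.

19 h

k = ln2 / t½ = 0.693147 / 47.5 = 0.01459 h⁻¹
t = ln(C₀ / C) / k = ln(0.7450 / 0.567) / 0.01459
  = ln(1.314) / 0.01459 = 0.2731 / 0.01459 = 18.72 h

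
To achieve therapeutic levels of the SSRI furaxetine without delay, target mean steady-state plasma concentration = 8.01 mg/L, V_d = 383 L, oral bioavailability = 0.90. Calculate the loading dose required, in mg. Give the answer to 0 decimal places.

LD = Css × Vd / F = 8.01 × 383 / 0.90 = 3409 mg

3409 mg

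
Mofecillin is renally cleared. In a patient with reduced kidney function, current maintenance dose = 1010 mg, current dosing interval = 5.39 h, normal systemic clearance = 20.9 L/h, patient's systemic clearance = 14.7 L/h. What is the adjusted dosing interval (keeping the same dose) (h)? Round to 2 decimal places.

To keep the same average steady-state level, dosing rate must scale with clearance.
CL ratio = 14.7 / 20.9 = 0.7033
New interval (same dose) = 5.39 / 0.7033 = 7.664 h

7.66 h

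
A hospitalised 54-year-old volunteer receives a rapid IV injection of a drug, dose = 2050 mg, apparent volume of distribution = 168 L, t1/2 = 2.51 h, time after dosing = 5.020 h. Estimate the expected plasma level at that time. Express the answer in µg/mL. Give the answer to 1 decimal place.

3.1 µg/mL

C₀ = Dose / Vd = 2050 / 168 = 12.20 mg/L
k = ln2 / t½ = 0.693147 / 2.51 = 0.2762 h⁻¹
t / t½ = 5.020 / 2.51 = 2 half-lives
C = C₀ × (1/2)^2 = 12.20 × 0.2500 = 3.050 mg/L
(3.050 mg/L = 3.050 µg/mL)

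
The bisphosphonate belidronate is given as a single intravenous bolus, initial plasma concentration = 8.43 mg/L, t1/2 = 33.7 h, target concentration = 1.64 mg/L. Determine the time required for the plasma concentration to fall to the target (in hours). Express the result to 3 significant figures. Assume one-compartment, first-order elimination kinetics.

79.6 h

k = ln2 / t½ = 0.693147 / 33.7 = 0.02057 h⁻¹
t = ln(C₀ / C) / k = ln(8.430 / 1.64) / 0.02057
  = ln(5.140) / 0.02057 = 1.637 / 0.02057 = 79.58 h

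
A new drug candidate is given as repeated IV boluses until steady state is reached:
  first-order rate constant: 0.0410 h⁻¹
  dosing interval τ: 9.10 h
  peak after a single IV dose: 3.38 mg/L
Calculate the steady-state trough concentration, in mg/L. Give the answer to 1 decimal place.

e^(−kτ) = e^(−0.04100 × 9.10) = 0.6886
Accumulation ratio R = 1 / (1 − e^(−kτ)) = 1 / (1 − 0.6886) = 3.211
Steady-state trough = C₀ × R × e^(−kτ) = 3.38 × 3.211 × 0.6886 = 7.473 mg/L

7.5 mg/L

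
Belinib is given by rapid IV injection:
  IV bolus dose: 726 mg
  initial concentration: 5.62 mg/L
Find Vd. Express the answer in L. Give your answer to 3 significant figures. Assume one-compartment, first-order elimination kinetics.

129 L

Vd = Dose / C₀ = 726.0 / 5.62 = 129.2 L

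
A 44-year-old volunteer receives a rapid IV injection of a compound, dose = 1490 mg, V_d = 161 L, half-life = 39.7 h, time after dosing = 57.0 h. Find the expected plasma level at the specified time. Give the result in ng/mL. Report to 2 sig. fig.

C₀ = Dose / Vd = 1490 / 161 = 9.255 mg/L
k = ln2 / t½ = 0.693147 / 39.7 = 0.01746 h⁻¹
C = C₀ · e^(−k·t) = 9.255 × e^(−0.01746 × 57.0)
  = 9.255 × 0.3696 = 3.421 mg/L
Convert: 3.421 mg/L × 1000 = 3421 ng/mL

3400 ng/mL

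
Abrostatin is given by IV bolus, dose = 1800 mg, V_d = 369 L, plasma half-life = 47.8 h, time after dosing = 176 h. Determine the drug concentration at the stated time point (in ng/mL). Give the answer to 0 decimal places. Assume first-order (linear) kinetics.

380 ng/mL

C₀ = Dose / Vd = 1800 / 369 = 4.878 mg/L
k = ln2 / t½ = 0.693147 / 47.8 = 0.01450 h⁻¹
C = C₀ · e^(−k·t) = 4.878 × e^(−0.01450 × 176)
  = 4.878 × 0.07793 = 0.3801 mg/L
Convert: 0.3801 mg/L × 1000 = 380.1 ng/mL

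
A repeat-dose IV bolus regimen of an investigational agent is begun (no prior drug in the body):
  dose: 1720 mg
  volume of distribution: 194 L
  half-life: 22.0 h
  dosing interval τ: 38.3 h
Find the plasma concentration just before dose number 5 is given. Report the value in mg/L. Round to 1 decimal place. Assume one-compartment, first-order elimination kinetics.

C₀ per dose = Dose / Vd = 1720 / 194 = 8.866 mg/L
k = ln2 / t½ = 0.693147 / 22.0 = 0.03151 h⁻¹
Fraction remaining after one interval: r = e^(−kτ) = e^(−0.03151 × 38.3) = 0.2991
Before dose 5, 4 doses have been given (aged 1τ, 2τ, 3τ, 4τ).
C_trough = C₀ × (r + r² + … + r^4) = C₀ × r(1−r^4)/(1−r)
        = 8.866 × 0.2991 × (1 − 0.008003) / (1 − 0.2991) = 3.753 mg/L

3.8 mg/L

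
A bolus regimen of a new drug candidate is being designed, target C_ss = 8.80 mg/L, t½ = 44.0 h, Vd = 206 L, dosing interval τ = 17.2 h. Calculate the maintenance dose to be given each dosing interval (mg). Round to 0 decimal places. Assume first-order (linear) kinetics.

k = ln2 / t½ = 0.693147 / 44.0 = 0.01575 h⁻¹
CL = k × Vd = 0.01575 × 206 = 3.245 L/h
At steady state, Dose/τ = Css × CL.
Dose = Css × CL × τ = 8.80 × 3.245 × 17.2 = 491.2 mg

491 mg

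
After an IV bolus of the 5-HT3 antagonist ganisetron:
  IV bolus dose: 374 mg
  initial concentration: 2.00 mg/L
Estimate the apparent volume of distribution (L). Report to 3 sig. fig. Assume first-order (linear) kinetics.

187 L

Vd = Dose / C₀ = 374.0 / 2.00 = 187.0 L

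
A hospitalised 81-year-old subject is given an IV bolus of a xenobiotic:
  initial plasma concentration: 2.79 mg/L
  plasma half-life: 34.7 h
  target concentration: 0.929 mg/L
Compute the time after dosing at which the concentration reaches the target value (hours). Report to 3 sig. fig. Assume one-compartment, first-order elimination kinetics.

k = ln2 / t½ = 0.693147 / 34.7 = 0.01998 h⁻¹
t = ln(C₀ / C) / k = ln(2.790 / 0.929) / 0.01998
  = ln(3.003) / 0.01998 = 1.100 / 0.01998 = 55.06 h

55.1 h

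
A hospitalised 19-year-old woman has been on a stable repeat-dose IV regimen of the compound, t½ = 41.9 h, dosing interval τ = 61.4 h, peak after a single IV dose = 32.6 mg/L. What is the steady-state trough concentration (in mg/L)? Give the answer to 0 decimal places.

k = ln2 / t½ = 0.693147 / 41.9 = 0.01654 h⁻¹
e^(−kτ) = e^(−0.01654 × 61.4) = 0.3622
Accumulation ratio R = 1 / (1 − e^(−kτ)) = 1 / (1 − 0.3622) = 1.568
Steady-state trough = C₀ × R × e^(−kτ) = 32.6 × 1.568 × 0.3622 = 18.51 mg/L

19 mg/L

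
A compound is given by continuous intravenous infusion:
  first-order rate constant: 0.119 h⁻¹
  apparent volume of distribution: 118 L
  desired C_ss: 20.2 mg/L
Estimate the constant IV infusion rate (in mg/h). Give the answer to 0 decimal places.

CL = k × Vd = 0.1190 × 118 = 14.04 L/h
At steady state, infusion rate R₀ = Css × CL = 20.2 × 14.04 = 283.6 mg/h

284 mg/h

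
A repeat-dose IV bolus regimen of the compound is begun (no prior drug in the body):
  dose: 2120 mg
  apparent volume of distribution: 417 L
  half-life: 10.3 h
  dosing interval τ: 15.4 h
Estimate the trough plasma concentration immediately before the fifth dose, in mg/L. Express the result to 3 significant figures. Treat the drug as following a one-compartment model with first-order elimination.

C₀ per dose = Dose / Vd = 2120 / 417 = 5.084 mg/L
k = ln2 / t½ = 0.693147 / 10.3 = 0.06730 h⁻¹
Fraction remaining after one interval: r = e^(−kτ) = e^(−0.06730 × 15.4) = 0.3547
Before dose 5, 4 doses have been given (aged 1τ, 2τ, 3τ, 4τ).
C_trough = C₀ × (r + r² + … + r^4) = C₀ × r(1−r^4)/(1−r)
        = 5.084 × 0.3547 × (1 − 0.01583) / (1 − 0.3547) = 2.750 mg/L

2.75 mg/L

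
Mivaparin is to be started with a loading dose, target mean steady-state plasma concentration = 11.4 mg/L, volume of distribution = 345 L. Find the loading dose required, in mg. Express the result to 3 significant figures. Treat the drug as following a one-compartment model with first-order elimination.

LD = Css × Vd = 11.4 × 345 = 3933 mg

3930 mg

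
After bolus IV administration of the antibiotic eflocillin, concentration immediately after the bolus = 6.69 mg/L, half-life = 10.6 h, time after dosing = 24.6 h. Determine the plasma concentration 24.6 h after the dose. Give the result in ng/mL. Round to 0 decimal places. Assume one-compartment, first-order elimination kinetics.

k = ln2 / t½ = 0.693147 / 10.6 = 0.06539 h⁻¹
C = C₀ · e^(−k·t) = 6.690 × e^(−0.06539 × 24.6)
  = 6.690 × 0.2002 = 1.339 mg/L
Convert: 1.339 mg/L × 1000 = 1339 ng/mL

1339 ng/mL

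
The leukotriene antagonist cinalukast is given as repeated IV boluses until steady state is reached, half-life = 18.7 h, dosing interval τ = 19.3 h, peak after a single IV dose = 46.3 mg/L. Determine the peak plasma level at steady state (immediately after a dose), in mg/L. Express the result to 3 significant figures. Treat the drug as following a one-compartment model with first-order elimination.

90.6 mg/L

k = ln2 / t½ = 0.693147 / 18.7 = 0.03707 h⁻¹
e^(−kτ) = e^(−0.03707 × 19.3) = 0.4890
Accumulation ratio R = 1 / (1 − e^(−kτ)) = 1 / (1 − 0.4890) = 1.957
Steady-state peak = C₀ × R = 46.3 × 1.957 = 90.61 mg/L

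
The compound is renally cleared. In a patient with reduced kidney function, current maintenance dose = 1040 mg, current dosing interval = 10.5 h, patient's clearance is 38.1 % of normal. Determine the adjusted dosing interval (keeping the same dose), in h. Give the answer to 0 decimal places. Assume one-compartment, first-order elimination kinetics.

28 h

To keep the same average steady-state level, dosing rate must scale with clearance.
CL ratio = 38.1 / 100 = 0.3810
New interval (same dose) = 10.5 / 0.3810 = 27.56 h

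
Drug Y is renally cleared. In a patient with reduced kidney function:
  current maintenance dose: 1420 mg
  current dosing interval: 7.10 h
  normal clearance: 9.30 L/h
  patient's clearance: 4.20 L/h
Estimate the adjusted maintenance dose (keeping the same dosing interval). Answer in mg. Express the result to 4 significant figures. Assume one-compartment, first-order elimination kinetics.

To keep the same average steady-state level, dosing rate must scale with clearance.
CL ratio = 4.20 / 9.30 = 0.4516
New dose (same interval) = 1420 × 0.4516 = 641.3 mg

641.3 mg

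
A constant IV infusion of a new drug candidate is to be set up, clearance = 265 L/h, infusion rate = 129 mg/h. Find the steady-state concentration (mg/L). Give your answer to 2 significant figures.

0.49 mg/L

At steady state Css = R₀ / CL = 129 / 265.0 = 0.4868 mg/L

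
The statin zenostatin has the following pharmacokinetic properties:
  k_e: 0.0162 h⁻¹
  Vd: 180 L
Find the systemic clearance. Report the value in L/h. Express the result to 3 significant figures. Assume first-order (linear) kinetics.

2.92 L/h

CL = k × Vd = 0.0162 × 180 = 2.916 L/h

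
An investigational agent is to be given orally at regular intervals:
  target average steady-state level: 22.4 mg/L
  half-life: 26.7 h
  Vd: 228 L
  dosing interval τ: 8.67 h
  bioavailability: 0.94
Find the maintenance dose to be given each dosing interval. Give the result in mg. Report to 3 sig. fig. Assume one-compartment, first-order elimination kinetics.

1220 mg

k = ln2 / t½ = 0.693147 / 26.7 = 0.02596 h⁻¹
CL = k × Vd = 0.02596 × 228 = 5.919 L/h
At steady state, F × (Dose/τ) = Css × CL.
Dose = Css × CL × τ / F = 22.4 × 5.919 × 8.67 / 0.94 = 1223 mg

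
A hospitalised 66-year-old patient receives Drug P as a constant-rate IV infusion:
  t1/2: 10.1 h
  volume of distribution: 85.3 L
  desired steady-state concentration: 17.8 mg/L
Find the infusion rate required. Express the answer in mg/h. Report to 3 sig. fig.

k = ln2 / t½ = 0.693147 / 10.1 = 0.06863 h⁻¹
CL = k × Vd = 0.06863 × 85.3 = 5.854 L/h
At steady state, infusion rate R₀ = Css × CL = 17.8 × 5.854 = 104.2 mg/h

104 mg/h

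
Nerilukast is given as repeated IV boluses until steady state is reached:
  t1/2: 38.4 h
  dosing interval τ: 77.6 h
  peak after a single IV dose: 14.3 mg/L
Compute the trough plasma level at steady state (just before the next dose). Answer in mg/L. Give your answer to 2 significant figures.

4.7 mg/L

k = ln2 / t½ = 0.693147 / 38.4 = 0.01805 h⁻¹
e^(−kτ) = e^(−0.01805 × 77.6) = 0.2464
Accumulation ratio R = 1 / (1 − e^(−kτ)) = 1 / (1 − 0.2464) = 1.327
Steady-state trough = C₀ × R × e^(−kτ) = 14.3 × 1.327 × 0.2464 = 4.676 mg/L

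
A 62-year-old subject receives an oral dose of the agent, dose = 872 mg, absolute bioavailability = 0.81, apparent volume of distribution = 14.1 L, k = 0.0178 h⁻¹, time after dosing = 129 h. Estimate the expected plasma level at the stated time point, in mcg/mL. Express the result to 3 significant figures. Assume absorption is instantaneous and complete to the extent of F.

Amount reaching circulation = F × Dose = 0.81 × 872.0 = 706.3 mg
C₀ = F·Dose / Vd = 706.3 / 14.1 = 50.09 mg/L
C = C₀ · e^(−k·t) = 50.09 × e^(−0.01780 × 129)
  = 50.09 × 0.1006 = 5.039 mg/L
(5.039 mg/L = 5.039 mcg/mL)

5.04 mcg/mL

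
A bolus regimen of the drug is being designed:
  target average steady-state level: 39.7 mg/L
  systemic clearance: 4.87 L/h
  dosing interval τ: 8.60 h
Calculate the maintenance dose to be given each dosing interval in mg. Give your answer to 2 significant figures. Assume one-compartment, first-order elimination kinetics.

1700 mg

At steady state, Dose/τ = Css × CL.
Dose = Css × CL × τ = 39.7 × 4.870 × 8.60 = 1663 mg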